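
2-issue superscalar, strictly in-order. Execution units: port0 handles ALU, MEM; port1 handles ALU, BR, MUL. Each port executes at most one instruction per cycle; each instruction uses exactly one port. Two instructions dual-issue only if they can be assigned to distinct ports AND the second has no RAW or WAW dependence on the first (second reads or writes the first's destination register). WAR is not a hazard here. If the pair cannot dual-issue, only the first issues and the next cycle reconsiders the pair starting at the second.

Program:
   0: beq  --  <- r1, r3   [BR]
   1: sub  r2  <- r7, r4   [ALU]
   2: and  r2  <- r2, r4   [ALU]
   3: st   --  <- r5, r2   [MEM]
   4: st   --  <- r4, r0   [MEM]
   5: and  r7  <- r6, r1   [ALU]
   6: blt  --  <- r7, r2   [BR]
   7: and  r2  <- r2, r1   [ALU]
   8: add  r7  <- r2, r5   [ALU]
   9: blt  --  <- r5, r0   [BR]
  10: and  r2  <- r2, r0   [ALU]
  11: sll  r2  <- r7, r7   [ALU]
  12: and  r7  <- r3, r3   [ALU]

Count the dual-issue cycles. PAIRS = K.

PAIRS = 5

0. beq.BR+sub.ALU @i0+i1  | dual
1. and.ALU @i2  | RAW r2
2. st.MEM @i3  | no-port MEM/MEM
3. st.MEM+and.ALU @i4+i5  | dual
4. blt.BR+and.ALU @i6+i7  | dual
5. add.ALU+blt.BR @i8+i9  | dual
6. and.ALU @i10  | WAW r2
7. sll.ALU+and.ALU @i11+i12  | dual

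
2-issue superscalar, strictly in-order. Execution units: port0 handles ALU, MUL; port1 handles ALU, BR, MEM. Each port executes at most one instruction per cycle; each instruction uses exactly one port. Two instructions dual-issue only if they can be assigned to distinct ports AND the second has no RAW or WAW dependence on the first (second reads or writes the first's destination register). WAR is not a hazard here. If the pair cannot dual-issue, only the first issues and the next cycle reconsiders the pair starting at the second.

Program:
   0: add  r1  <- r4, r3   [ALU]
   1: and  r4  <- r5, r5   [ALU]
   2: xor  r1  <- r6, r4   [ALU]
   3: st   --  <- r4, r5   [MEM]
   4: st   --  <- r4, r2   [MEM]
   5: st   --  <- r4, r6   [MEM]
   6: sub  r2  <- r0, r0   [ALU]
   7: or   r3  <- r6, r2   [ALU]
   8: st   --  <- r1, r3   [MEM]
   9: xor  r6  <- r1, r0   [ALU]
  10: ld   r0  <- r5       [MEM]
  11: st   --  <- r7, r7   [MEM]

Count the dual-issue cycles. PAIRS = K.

PAIRS = 4

  cy0 -> i0/i1 (add.ALU;and.ALU) 2-wide
  cy1 -> i2/i3 (xor.ALU;st.MEM) 2-wide
  cy2 -> i4 (st.MEM) no-port MEM/MEM
  cy3 -> i5/i6 (st.MEM;sub.ALU) 2-wide
  cy4 -> i7 (or.ALU) RAW r3
  cy5 -> i8/i9 (st.MEM;xor.ALU) 2-wide
  cy6 -> i10 (ld.MEM) no-port MEM/MEM
  cy7 -> i11 (st.MEM) tail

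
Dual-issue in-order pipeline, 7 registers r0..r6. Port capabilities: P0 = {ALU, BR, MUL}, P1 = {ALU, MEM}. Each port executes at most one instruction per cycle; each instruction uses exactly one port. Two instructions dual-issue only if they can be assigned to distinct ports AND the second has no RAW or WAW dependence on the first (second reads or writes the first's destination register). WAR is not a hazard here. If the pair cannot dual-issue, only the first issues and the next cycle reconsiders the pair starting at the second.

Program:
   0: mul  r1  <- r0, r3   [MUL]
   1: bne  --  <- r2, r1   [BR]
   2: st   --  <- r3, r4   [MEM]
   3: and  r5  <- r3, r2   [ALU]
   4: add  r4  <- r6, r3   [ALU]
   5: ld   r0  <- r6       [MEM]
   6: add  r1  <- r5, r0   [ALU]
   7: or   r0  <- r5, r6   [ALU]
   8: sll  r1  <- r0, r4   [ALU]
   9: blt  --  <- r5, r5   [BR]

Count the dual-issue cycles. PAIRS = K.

0. mul @i0  | no-port MUL/BR
1. bne+st @i1+i2  | dual
2. and+add @i3+i4  | dual
3. ld @i5  | RAW r0
4. add+or @i6+i7  | dual
5. sll+blt @i8+i9  | dual

PAIRS = 4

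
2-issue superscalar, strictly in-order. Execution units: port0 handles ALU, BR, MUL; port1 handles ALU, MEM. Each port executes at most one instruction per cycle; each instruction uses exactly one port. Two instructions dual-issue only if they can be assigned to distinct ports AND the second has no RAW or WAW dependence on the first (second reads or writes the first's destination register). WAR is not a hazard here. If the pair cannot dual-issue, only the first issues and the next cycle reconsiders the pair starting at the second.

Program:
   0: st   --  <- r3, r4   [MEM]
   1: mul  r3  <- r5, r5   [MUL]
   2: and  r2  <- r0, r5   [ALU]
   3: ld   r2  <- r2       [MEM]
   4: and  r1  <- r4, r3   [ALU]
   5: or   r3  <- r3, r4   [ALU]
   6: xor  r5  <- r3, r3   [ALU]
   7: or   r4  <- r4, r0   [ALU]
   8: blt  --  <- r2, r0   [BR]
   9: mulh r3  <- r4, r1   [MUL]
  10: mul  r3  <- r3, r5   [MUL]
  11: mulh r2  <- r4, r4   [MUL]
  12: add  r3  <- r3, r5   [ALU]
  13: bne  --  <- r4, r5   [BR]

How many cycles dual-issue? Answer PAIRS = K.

c0: i0/i1 st mul  2-wide
c1: i2 and  RAW+WAW r2
c2: i3/i4 ld and  2-wide
c3: i5 or  RAW r3
c4: i6/i7 xor or  2-wide
c5: i8 blt  no-port BR/MUL
c6: i9 mulh  no-port MUL/MUL
c7: i10 mul  no-port MUL/MUL
c8: i11/i12 mulh add  2-wide
c9: i13 bne  tail

PAIRS = 4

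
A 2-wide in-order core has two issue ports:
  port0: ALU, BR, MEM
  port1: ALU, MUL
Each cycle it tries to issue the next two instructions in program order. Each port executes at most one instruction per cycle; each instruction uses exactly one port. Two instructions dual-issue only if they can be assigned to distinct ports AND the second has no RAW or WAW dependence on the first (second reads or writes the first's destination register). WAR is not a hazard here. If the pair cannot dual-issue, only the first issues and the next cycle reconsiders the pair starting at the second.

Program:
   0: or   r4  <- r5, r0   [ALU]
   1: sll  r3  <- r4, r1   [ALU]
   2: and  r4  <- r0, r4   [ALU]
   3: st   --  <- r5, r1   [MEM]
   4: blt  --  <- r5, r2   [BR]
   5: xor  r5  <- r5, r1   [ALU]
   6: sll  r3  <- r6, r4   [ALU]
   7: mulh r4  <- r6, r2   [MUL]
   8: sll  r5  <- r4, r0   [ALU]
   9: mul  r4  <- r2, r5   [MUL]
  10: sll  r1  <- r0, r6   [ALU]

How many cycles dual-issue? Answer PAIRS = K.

PAIRS = 4

t=0 i0:or ; RAW r4
t=1 i1&i2:sll/and ; pair
t=2 i3:st ; no-port MEM/BR
t=3 i4&i5:blt/xor ; pair
t=4 i6&i7:sll/mulh ; pair
t=5 i8:sll ; RAW r5
t=6 i9&i10:mul/sll ; pair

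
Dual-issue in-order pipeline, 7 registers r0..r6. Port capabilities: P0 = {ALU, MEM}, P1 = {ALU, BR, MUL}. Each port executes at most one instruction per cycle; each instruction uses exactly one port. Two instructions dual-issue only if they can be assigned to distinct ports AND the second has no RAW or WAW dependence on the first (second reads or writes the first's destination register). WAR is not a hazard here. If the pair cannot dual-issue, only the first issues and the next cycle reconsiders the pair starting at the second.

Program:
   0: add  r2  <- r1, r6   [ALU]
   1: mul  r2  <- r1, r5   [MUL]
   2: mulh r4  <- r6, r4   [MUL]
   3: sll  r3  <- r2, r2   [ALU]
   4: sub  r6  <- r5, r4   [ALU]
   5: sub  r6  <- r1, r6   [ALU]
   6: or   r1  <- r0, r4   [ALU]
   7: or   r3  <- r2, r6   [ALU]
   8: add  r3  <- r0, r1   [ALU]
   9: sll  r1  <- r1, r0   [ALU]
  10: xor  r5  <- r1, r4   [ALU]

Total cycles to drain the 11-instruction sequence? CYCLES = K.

CYCLES = 8

[0] i0  add  -- WAW r2
[1] i1  mul  -- no-port MUL/MUL
[2] i2+i3  mulh;sll  -- 2-wide
[3] i4  sub  -- RAW+WAW r6
[4] i5+i6  sub;or  -- 2-wide
[5] i7  or  -- WAW r3
[6] i8+i9  add;sll  -- 2-wide
[7] i10  xor  -- tail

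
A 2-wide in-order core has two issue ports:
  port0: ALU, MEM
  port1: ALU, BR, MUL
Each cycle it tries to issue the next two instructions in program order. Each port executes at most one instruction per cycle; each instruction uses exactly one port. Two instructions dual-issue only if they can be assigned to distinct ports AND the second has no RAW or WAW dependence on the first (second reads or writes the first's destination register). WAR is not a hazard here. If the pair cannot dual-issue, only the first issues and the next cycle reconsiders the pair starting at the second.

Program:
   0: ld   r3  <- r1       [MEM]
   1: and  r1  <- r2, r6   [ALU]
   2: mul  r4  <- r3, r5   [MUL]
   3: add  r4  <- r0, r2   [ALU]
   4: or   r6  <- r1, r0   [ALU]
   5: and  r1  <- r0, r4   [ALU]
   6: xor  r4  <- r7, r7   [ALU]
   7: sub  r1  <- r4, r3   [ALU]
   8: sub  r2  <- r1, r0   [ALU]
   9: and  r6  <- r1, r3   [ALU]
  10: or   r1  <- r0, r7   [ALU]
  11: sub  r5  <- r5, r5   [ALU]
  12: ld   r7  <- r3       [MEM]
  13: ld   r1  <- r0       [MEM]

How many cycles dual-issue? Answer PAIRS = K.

  cy0 -> i0&i1 (ld;and) pair
  cy1 -> i2 (mul) WAW r4
  cy2 -> i3&i4 (add;or) pair
  cy3 -> i5&i6 (and;xor) pair
  cy4 -> i7 (sub) RAW r1
  cy5 -> i8&i9 (sub;and) pair
  cy6 -> i10&i11 (or;sub) pair
  cy7 -> i12 (ld) no-port MEM/MEM
  cy8 -> i13 (ld) tail

PAIRS = 5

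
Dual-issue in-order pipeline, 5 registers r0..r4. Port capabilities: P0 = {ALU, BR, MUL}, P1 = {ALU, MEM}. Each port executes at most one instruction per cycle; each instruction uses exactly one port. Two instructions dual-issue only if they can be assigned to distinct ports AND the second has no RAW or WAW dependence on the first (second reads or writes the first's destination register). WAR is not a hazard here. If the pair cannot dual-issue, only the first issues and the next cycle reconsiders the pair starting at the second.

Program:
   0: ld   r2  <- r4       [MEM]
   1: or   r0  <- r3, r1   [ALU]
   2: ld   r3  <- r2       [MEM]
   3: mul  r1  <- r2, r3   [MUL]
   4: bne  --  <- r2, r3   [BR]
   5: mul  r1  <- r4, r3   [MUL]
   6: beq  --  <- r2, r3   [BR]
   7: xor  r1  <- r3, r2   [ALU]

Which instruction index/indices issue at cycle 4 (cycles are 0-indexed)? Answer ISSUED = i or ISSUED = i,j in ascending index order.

#0 head=0: ld/or i0+i1 2-wide
#1 head=2: ld i2 RAW r3
#2 head=3: mul i3 no-port MUL/BR
#3 head=4: bne i4 no-port BR/MUL
#4 head=5: mul i5 no-port MUL/BR
#5 head=6: beq/xor i6+i7 2-wide

ISSUED = 5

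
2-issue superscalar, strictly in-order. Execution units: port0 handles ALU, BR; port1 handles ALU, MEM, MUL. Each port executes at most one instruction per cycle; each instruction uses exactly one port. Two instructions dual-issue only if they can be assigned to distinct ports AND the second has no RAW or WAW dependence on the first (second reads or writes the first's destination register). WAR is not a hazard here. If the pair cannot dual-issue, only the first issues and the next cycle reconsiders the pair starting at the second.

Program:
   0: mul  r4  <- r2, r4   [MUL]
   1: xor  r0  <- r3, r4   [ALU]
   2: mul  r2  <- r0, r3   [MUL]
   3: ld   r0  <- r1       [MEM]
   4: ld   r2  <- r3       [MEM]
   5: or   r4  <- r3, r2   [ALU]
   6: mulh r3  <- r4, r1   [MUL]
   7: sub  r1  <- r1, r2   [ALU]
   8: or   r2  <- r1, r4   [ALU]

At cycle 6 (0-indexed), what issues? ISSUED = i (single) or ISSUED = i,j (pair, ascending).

0. mul.MUL @i0  | RAW r4
1. xor.ALU @i1  | RAW r0
2. mul.MUL @i2  | no-port MUL/MEM
3. ld.MEM @i3  | no-port MEM/MEM
4. ld.MEM @i4  | RAW r2
5. or.ALU @i5  | RAW r4
6. mulh.MUL sub.ALU @i6/i7  | 2-wide
7. or.ALU @i8  | tail

ISSUED = 6,7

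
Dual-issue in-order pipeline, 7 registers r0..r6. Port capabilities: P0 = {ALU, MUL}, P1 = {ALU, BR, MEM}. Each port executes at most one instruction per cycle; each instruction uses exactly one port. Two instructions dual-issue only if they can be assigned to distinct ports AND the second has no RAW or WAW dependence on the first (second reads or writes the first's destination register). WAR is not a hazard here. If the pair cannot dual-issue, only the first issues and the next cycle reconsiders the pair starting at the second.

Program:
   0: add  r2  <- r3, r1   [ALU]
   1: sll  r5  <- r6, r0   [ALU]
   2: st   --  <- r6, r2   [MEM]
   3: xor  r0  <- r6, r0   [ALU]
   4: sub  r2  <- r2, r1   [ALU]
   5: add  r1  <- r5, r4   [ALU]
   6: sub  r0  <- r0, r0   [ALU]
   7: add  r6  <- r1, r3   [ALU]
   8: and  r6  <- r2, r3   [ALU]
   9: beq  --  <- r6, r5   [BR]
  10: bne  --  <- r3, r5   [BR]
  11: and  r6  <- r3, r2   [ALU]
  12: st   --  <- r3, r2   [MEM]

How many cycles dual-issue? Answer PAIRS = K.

PAIRS = 5

#0 head=0: add/sll i0,i1 2-wide
#1 head=2: st/xor i2,i3 2-wide
#2 head=4: sub/add i4,i5 2-wide
#3 head=6: sub/add i6,i7 2-wide
#4 head=8: and i8 RAW r6
#5 head=9: beq i9 no-port BR/BR
#6 head=10: bne/and i10,i11 2-wide
#7 head=12: st i12 tail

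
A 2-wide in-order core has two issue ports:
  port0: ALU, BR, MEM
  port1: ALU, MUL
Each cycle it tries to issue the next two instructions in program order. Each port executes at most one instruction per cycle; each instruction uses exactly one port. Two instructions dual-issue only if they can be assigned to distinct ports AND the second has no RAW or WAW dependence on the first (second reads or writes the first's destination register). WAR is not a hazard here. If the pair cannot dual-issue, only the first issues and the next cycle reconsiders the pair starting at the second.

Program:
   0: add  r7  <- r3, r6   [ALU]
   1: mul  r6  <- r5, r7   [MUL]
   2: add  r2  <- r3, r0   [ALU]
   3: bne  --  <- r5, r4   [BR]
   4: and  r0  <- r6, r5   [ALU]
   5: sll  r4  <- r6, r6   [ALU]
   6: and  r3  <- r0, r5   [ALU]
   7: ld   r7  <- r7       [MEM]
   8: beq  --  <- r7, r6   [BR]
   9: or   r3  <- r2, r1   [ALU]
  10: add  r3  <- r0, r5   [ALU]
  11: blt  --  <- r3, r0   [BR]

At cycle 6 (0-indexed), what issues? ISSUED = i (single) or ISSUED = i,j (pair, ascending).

ISSUED = 10

0. add.ALU @i0  | RAW r7
1. mul.MUL/add.ALU @i1+i2  | pair
2. bne.BR/and.ALU @i3+i4  | pair
3. sll.ALU/and.ALU @i5+i6  | pair
4. ld.MEM @i7  | no-port MEM/BR
5. beq.BR/or.ALU @i8+i9  | pair
6. add.ALU @i10  | RAW r3
7. blt.BR @i11  | tail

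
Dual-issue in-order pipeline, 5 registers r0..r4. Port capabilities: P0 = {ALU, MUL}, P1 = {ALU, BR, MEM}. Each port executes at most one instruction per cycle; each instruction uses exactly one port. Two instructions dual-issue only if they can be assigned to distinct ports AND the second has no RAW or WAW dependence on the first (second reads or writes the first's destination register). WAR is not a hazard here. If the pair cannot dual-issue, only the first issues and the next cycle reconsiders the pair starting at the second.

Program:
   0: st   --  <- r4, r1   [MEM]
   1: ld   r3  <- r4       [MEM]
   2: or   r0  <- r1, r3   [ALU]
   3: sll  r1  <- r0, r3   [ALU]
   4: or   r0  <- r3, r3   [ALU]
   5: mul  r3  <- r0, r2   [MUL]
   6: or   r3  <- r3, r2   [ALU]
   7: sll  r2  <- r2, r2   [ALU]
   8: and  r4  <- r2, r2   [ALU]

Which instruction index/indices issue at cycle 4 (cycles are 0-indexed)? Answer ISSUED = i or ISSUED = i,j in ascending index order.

0. st @i0  | no-port MEM/MEM
1. ld @i1  | RAW r3
2. or @i2  | RAW r0
3. sll;or @i3,i4  | pair
4. mul @i5  | RAW+WAW r3
5. or;sll @i6,i7  | pair
6. and @i8  | tail

ISSUED = 5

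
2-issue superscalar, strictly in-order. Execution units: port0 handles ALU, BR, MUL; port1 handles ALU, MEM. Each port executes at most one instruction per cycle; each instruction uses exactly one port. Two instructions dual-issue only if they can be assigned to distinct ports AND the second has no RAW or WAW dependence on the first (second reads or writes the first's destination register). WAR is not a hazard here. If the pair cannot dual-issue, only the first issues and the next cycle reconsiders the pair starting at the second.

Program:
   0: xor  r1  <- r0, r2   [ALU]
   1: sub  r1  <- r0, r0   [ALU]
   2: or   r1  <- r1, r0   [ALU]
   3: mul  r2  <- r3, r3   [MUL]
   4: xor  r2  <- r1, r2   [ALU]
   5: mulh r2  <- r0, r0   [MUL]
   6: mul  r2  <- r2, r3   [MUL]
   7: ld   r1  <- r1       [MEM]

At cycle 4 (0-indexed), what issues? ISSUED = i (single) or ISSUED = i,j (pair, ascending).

t=0 i0:xor ; WAW r1
t=1 i1:sub ; RAW+WAW r1
t=2 i2,i3:or mul ; dual
t=3 i4:xor ; WAW r2
t=4 i5:mulh ; no-port MUL/MUL
t=5 i6,i7:mul ld ; dual

ISSUED = 5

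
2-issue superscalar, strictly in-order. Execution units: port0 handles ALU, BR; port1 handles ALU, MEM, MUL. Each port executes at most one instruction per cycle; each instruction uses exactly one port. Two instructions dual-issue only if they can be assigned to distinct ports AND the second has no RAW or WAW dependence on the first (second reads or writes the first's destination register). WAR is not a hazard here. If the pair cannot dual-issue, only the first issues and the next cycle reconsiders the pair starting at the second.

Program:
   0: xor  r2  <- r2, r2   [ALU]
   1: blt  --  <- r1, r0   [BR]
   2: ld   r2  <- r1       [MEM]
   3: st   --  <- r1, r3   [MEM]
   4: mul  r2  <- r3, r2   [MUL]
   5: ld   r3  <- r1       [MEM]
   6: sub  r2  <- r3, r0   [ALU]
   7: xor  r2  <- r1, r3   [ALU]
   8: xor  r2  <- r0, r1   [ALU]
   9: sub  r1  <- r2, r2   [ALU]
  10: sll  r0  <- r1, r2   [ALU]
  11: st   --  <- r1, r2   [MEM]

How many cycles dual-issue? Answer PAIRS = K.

PAIRS = 2

c0: i0&i1 xor.ALU;blt.BR  pair
c1: i2 ld.MEM  no-port MEM/MEM
c2: i3 st.MEM  no-port MEM/MUL
c3: i4 mul.MUL  no-port MUL/MEM
c4: i5 ld.MEM  RAW r3
c5: i6 sub.ALU  WAW r2
c6: i7 xor.ALU  WAW r2
c7: i8 xor.ALU  RAW r2
c8: i9 sub.ALU  RAW r1
c9: i10&i11 sll.ALU;st.MEM  pair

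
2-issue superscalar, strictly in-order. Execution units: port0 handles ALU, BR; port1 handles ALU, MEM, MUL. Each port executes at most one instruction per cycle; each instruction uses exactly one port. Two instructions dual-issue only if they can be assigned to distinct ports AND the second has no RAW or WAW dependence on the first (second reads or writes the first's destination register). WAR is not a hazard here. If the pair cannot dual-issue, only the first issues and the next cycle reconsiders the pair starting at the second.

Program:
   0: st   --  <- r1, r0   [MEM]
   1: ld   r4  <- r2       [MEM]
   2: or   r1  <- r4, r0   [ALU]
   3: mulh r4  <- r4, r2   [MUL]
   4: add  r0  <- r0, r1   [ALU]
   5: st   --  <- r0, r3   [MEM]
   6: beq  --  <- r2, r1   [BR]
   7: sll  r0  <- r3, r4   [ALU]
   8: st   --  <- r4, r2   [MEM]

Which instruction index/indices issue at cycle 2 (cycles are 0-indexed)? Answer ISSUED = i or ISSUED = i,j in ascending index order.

ISSUED = 2,3

c0: i0 st.MEM  no-port MEM/MEM
c1: i1 ld.MEM  RAW r4
c2: i2/i3 or.ALU/mulh.MUL  dual
c3: i4 add.ALU  RAW r0
c4: i5/i6 st.MEM/beq.BR  dual
c5: i7/i8 sll.ALU/st.MEM  dual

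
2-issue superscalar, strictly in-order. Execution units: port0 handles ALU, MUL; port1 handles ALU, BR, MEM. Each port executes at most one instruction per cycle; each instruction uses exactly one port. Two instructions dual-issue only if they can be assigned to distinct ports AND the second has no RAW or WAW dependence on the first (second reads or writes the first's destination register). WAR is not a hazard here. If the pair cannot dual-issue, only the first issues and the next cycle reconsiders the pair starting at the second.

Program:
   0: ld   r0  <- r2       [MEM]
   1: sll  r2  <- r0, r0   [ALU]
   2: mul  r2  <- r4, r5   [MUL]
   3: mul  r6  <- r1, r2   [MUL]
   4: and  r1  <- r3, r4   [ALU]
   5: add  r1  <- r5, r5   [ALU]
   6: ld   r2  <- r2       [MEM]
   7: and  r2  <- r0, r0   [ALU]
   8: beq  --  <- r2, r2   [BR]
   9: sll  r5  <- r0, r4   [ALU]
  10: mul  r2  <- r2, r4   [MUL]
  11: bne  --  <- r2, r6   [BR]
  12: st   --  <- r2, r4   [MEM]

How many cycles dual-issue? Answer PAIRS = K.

#0 head=0: ld.MEM i0 RAW r0
#1 head=1: sll.ALU i1 WAW r2
#2 head=2: mul.MUL i2 no-port MUL/MUL
#3 head=3: mul.MUL;and.ALU i3,i4 dual
#4 head=5: add.ALU;ld.MEM i5,i6 dual
#5 head=7: and.ALU i7 RAW r2
#6 head=8: beq.BR;sll.ALU i8,i9 dual
#7 head=10: mul.MUL i10 RAW r2
#8 head=11: bne.BR i11 no-port BR/MEM
#9 head=12: st.MEM i12 tail

PAIRS = 3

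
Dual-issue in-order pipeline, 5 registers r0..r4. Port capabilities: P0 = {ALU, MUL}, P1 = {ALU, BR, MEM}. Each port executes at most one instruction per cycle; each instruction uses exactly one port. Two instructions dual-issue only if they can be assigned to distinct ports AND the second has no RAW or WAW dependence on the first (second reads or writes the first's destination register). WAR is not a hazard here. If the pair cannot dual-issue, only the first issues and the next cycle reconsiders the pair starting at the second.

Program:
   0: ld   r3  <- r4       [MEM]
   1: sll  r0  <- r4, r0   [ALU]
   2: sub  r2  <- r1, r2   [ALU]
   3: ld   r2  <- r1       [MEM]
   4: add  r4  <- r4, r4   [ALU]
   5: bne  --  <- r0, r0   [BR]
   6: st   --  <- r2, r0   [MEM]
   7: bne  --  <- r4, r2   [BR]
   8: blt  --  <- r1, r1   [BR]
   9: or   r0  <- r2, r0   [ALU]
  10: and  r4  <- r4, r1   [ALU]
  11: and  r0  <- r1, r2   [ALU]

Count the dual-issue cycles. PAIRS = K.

PAIRS = 4

  cy0 -> i0/i1 (ld.MEM;sll.ALU) pair
  cy1 -> i2 (sub.ALU) WAW r2
  cy2 -> i3/i4 (ld.MEM;add.ALU) pair
  cy3 -> i5 (bne.BR) no-port BR/MEM
  cy4 -> i6 (st.MEM) no-port MEM/BR
  cy5 -> i7 (bne.BR) no-port BR/BR
  cy6 -> i8/i9 (blt.BR;or.ALU) pair
  cy7 -> i10/i11 (and.ALU;and.ALU) pair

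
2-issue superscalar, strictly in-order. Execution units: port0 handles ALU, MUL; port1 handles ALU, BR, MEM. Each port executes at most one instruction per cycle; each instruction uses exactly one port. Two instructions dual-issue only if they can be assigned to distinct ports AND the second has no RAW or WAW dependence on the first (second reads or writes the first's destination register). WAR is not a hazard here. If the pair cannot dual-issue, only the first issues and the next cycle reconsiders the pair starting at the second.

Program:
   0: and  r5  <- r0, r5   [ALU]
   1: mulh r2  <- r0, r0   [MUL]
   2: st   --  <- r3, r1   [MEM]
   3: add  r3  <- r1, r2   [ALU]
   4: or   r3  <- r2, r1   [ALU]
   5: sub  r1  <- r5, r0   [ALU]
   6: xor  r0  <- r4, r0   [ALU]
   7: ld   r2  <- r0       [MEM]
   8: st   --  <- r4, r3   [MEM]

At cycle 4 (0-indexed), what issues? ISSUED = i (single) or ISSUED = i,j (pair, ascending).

  cy0 -> i0+i1 (and.ALU/mulh.MUL) pair
  cy1 -> i2+i3 (st.MEM/add.ALU) pair
  cy2 -> i4+i5 (or.ALU/sub.ALU) pair
  cy3 -> i6 (xor.ALU) RAW r0
  cy4 -> i7 (ld.MEM) no-port MEM/MEM
  cy5 -> i8 (st.MEM) tail

ISSUED = 7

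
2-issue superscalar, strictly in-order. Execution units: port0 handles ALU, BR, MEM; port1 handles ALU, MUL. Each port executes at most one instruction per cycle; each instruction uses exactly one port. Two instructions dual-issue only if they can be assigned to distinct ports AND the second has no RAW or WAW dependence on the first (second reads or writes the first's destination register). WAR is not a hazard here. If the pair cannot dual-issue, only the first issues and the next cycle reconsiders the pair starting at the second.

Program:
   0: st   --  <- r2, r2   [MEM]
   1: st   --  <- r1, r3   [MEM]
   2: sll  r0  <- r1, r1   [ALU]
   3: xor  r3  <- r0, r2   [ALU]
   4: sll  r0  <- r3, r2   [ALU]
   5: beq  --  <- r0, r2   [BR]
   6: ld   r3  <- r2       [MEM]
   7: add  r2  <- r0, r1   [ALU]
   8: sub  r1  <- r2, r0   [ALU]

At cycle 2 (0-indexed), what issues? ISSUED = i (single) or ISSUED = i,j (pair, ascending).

ISSUED = 3

0. st.MEM @i0  | no-port MEM/MEM
1. st.MEM sll.ALU @i1&i2  | 2-wide
2. xor.ALU @i3  | RAW r3
3. sll.ALU @i4  | RAW r0
4. beq.BR @i5  | no-port BR/MEM
5. ld.MEM add.ALU @i6&i7  | 2-wide
6. sub.ALU @i8  | tail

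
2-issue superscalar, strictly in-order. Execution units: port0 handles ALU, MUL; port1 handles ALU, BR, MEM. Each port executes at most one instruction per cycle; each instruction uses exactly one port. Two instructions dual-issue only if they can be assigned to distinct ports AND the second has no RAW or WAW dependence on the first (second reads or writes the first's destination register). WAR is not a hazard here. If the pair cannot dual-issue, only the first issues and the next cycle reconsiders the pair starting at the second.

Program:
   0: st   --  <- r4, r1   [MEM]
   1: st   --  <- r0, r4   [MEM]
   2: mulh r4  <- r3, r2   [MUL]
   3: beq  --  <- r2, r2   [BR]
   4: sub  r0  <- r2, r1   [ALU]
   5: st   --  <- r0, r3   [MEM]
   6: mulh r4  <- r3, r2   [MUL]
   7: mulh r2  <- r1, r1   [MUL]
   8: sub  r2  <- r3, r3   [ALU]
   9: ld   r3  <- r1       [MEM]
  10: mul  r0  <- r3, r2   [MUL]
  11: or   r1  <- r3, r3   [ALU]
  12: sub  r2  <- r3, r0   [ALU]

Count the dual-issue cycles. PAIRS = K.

PAIRS = 5

0. st @i0  | no-port MEM/MEM
1. st+mulh @i1&i2  | dual
2. beq+sub @i3&i4  | dual
3. st+mulh @i5&i6  | dual
4. mulh @i7  | WAW r2
5. sub+ld @i8&i9  | dual
6. mul+or @i10&i11  | dual
7. sub @i12  | tail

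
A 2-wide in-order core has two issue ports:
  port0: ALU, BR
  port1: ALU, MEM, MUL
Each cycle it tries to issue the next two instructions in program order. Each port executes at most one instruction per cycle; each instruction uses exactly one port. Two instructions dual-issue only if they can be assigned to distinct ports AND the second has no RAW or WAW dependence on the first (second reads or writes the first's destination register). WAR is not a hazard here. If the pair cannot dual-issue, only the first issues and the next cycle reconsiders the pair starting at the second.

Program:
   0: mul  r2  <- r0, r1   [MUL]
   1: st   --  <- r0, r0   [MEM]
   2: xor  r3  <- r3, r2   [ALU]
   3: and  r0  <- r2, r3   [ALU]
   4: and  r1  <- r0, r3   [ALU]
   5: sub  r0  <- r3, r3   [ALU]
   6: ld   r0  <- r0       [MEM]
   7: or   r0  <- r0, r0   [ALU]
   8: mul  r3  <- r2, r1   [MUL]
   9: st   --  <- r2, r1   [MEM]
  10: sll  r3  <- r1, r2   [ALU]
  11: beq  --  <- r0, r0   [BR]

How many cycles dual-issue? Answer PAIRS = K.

PAIRS = 4

t=0 i0:mul ; no-port MUL/MEM
t=1 i1&i2:st/xor ; pair
t=2 i3:and ; RAW r0
t=3 i4&i5:and/sub ; pair
t=4 i6:ld ; RAW+WAW r0
t=5 i7&i8:or/mul ; pair
t=6 i9&i10:st/sll ; pair
t=7 i11:beq ; tail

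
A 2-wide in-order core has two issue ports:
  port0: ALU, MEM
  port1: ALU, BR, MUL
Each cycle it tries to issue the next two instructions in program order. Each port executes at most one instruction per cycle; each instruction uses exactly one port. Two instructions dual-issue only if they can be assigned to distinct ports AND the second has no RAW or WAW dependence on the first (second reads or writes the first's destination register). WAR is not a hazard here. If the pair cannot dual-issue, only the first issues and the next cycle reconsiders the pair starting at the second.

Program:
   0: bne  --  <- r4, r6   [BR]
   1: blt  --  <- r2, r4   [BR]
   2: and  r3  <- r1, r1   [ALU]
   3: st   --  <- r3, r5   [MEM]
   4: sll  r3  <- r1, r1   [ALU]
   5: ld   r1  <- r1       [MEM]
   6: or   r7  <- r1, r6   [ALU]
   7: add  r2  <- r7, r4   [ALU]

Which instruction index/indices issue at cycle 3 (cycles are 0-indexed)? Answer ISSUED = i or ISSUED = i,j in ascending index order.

ISSUED = 5

  cy0 -> i0 (bne) no-port BR/BR
  cy1 -> i1&i2 (blt/and) dual
  cy2 -> i3&i4 (st/sll) dual
  cy3 -> i5 (ld) RAW r1
  cy4 -> i6 (or) RAW r7
  cy5 -> i7 (add) tail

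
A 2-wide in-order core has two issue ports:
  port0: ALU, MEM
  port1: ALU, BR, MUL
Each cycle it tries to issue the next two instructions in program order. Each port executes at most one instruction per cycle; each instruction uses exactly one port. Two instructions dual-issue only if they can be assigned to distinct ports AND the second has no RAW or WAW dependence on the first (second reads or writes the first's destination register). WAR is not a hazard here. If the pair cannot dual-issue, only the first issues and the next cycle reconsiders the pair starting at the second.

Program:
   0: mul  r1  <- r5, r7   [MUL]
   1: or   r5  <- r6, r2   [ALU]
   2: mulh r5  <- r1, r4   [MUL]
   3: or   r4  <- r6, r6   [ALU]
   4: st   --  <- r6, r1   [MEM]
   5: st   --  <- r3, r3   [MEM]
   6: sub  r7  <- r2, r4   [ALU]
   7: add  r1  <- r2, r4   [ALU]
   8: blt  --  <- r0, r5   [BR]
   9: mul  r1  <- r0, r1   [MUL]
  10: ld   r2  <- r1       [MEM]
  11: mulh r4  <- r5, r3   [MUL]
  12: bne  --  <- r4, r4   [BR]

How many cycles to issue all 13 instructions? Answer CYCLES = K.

  cy0 -> i0/i1 (mul;or) pair
  cy1 -> i2/i3 (mulh;or) pair
  cy2 -> i4 (st) no-port MEM/MEM
  cy3 -> i5/i6 (st;sub) pair
  cy4 -> i7/i8 (add;blt) pair
  cy5 -> i9 (mul) RAW r1
  cy6 -> i10/i11 (ld;mulh) pair
  cy7 -> i12 (bne) tail

CYCLES = 8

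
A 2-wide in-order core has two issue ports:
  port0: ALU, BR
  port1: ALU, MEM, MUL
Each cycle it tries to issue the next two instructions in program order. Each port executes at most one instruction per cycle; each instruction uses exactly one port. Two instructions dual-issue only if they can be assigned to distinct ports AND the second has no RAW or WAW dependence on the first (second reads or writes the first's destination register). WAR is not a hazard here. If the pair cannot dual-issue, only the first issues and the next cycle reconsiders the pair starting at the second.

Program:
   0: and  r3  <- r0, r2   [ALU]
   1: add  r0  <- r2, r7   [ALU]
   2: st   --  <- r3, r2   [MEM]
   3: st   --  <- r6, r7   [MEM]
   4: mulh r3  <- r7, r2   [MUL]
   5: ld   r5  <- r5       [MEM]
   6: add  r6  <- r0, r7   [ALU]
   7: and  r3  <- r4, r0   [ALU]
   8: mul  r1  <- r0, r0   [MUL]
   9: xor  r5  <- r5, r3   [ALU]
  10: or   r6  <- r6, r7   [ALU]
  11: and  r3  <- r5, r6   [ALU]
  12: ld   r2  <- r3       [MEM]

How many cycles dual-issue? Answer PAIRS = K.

PAIRS = 4

#0 head=0: and+add i0+i1 dual
#1 head=2: st i2 no-port MEM/MEM
#2 head=3: st i3 no-port MEM/MUL
#3 head=4: mulh i4 no-port MUL/MEM
#4 head=5: ld+add i5+i6 dual
#5 head=7: and+mul i7+i8 dual
#6 head=9: xor+or i9+i10 dual
#7 head=11: and i11 RAW r3
#8 head=12: ld i12 tail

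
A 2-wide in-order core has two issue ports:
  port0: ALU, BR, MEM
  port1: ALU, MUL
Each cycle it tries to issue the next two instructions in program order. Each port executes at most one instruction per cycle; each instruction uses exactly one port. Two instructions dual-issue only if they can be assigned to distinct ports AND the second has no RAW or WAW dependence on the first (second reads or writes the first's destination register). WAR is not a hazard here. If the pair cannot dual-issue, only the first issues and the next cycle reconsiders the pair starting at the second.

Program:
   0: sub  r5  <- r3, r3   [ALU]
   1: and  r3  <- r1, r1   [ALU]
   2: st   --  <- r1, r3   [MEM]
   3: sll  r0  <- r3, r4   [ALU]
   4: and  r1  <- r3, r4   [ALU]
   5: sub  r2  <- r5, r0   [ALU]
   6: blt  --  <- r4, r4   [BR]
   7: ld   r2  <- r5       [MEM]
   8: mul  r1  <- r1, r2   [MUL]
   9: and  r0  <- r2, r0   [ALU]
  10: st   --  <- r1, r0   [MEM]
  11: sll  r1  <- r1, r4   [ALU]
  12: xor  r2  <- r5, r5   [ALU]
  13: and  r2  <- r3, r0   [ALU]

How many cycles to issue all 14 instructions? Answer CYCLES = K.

CYCLES = 9

[0] i0&i1  sub+and  -- 2-wide
[1] i2&i3  st+sll  -- 2-wide
[2] i4&i5  and+sub  -- 2-wide
[3] i6  blt  -- no-port BR/MEM
[4] i7  ld  -- RAW r2
[5] i8&i9  mul+and  -- 2-wide
[6] i10&i11  st+sll  -- 2-wide
[7] i12  xor  -- WAW r2
[8] i13  and  -- tail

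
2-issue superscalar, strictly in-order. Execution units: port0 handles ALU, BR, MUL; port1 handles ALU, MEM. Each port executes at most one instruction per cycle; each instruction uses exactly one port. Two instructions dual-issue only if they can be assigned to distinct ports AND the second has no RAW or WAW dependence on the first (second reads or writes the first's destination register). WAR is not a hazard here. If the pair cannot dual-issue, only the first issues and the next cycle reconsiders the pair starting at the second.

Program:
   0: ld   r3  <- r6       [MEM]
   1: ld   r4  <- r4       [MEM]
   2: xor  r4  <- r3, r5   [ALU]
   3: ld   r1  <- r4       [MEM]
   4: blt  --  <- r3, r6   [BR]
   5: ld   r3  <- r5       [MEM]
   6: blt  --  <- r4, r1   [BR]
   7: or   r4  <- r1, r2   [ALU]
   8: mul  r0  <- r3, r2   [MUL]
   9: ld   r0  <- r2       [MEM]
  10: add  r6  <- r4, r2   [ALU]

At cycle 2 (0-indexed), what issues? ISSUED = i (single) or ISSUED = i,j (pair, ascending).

ISSUED = 2

0. ld @i0  | no-port MEM/MEM
1. ld @i1  | WAW r4
2. xor @i2  | RAW r4
3. ld blt @i3&i4  | 2-wide
4. ld blt @i5&i6  | 2-wide
5. or mul @i7&i8  | 2-wide
6. ld add @i9&i10  | 2-wide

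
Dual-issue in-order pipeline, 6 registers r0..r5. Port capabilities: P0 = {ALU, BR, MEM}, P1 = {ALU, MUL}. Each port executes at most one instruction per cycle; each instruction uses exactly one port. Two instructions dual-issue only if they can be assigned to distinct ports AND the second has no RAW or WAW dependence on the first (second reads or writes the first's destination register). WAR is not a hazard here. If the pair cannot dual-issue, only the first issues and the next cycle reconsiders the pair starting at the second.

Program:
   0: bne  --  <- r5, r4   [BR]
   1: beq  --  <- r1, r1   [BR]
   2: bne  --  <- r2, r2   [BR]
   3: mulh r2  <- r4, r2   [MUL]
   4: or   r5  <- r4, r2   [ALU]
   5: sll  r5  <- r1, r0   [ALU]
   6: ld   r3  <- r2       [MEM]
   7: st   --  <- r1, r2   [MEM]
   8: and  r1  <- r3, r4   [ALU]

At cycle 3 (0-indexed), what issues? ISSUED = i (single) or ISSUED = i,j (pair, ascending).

ISSUED = 4

0. bne.BR @i0  | no-port BR/BR
1. beq.BR @i1  | no-port BR/BR
2. bne.BR mulh.MUL @i2/i3  | pair
3. or.ALU @i4  | WAW r5
4. sll.ALU ld.MEM @i5/i6  | pair
5. st.MEM and.ALU @i7/i8  | pair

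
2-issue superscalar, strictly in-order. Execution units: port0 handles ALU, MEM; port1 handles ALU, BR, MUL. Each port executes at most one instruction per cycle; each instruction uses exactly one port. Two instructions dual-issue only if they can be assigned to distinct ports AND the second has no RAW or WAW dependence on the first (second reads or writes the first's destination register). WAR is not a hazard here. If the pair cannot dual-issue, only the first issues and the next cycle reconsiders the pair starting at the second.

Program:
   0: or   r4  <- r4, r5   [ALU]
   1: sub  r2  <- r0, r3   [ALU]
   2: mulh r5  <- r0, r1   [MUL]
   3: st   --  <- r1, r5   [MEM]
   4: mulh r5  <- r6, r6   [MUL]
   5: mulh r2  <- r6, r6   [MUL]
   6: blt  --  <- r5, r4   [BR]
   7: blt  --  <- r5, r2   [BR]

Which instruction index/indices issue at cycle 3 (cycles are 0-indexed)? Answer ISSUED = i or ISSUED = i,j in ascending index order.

ISSUED = 5

#0 head=0: or;sub i0/i1 pair
#1 head=2: mulh i2 RAW r5
#2 head=3: st;mulh i3/i4 pair
#3 head=5: mulh i5 no-port MUL/BR
#4 head=6: blt i6 no-port BR/BR
#5 head=7: blt i7 tail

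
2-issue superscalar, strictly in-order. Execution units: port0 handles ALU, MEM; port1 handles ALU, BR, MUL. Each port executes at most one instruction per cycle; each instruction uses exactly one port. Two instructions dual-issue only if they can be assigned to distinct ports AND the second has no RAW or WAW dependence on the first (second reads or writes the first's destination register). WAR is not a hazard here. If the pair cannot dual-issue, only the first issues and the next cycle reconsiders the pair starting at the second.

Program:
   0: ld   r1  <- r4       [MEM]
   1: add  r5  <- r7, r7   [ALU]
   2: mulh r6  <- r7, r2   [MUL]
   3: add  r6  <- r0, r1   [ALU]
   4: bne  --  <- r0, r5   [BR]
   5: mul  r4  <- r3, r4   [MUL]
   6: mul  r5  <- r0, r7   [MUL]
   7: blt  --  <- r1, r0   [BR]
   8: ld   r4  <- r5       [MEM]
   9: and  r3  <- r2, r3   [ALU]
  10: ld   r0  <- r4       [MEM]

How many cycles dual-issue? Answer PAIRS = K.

#0 head=0: ld.MEM add.ALU i0&i1 2-wide
#1 head=2: mulh.MUL i2 WAW r6
#2 head=3: add.ALU bne.BR i3&i4 2-wide
#3 head=5: mul.MUL i5 no-port MUL/MUL
#4 head=6: mul.MUL i6 no-port MUL/BR
#5 head=7: blt.BR ld.MEM i7&i8 2-wide
#6 head=9: and.ALU ld.MEM i9&i10 2-wide

PAIRS = 4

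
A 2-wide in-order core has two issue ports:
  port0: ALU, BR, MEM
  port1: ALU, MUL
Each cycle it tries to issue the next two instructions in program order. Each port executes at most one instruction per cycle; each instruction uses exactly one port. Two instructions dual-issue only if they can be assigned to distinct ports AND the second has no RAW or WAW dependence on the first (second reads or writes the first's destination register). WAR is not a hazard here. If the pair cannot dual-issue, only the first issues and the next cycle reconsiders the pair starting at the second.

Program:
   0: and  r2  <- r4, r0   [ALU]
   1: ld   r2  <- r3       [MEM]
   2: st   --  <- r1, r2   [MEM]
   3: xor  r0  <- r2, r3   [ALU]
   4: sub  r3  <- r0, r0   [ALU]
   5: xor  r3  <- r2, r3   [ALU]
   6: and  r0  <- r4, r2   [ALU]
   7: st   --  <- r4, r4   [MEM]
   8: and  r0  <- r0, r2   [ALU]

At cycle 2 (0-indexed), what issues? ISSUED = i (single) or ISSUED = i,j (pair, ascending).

0. and @i0  | WAW r2
1. ld @i1  | no-port MEM/MEM
2. st;xor @i2,i3  | pair
3. sub @i4  | RAW+WAW r3
4. xor;and @i5,i6  | pair
5. st;and @i7,i8  | pair

ISSUED = 2,3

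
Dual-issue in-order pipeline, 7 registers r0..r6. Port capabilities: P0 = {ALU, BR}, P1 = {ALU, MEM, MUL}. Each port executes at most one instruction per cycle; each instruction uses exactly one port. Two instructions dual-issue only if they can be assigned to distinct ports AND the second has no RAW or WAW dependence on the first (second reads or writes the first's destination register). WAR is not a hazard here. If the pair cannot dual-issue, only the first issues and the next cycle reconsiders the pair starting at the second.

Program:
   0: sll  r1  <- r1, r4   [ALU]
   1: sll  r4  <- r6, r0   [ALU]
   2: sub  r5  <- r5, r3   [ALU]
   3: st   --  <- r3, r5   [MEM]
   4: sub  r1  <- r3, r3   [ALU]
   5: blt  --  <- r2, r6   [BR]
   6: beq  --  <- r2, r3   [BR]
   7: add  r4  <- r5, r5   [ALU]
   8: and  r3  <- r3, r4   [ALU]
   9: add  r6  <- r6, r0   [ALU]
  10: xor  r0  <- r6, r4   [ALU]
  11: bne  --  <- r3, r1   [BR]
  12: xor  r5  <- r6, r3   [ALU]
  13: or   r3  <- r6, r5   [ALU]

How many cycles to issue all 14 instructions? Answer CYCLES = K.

CYCLES = 9

t=0 i0,i1:sll;sll ; pair
t=1 i2:sub ; RAW r5
t=2 i3,i4:st;sub ; pair
t=3 i5:blt ; no-port BR/BR
t=4 i6,i7:beq;add ; pair
t=5 i8,i9:and;add ; pair
t=6 i10,i11:xor;bne ; pair
t=7 i12:xor ; RAW r5
t=8 i13:or ; tail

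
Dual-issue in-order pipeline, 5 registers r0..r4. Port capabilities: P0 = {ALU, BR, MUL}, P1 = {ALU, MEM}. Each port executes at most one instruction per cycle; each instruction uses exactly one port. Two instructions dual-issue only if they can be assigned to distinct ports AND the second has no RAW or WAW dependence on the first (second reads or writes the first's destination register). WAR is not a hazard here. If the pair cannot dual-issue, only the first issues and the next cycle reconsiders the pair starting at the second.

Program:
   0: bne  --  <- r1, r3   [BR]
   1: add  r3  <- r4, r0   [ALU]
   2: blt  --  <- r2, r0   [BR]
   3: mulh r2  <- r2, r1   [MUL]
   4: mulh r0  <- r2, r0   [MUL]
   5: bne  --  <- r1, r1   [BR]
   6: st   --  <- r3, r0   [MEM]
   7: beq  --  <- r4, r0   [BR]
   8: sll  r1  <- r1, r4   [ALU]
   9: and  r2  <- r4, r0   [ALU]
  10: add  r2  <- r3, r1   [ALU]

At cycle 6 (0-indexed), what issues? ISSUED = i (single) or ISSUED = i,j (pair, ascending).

ISSUED = 9

c0: i0+i1 bne;add  2-wide
c1: i2 blt  no-port BR/MUL
c2: i3 mulh  no-port MUL/MUL
c3: i4 mulh  no-port MUL/BR
c4: i5+i6 bne;st  2-wide
c5: i7+i8 beq;sll  2-wide
c6: i9 and  WAW r2
c7: i10 add  tail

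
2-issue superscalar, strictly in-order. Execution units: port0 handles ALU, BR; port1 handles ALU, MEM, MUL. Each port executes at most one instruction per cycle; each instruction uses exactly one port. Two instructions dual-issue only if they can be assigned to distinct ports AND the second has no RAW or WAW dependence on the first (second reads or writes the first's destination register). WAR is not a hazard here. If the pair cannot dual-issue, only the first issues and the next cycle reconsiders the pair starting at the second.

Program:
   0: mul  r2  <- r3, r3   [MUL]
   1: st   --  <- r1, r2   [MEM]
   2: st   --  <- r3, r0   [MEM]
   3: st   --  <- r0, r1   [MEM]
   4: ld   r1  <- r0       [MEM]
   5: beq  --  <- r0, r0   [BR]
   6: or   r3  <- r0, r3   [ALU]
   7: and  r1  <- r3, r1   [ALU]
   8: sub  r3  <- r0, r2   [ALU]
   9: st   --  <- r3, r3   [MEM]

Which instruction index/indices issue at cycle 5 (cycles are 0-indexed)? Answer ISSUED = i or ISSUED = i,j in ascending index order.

0. mul @i0  | no-port MUL/MEM
1. st @i1  | no-port MEM/MEM
2. st @i2  | no-port MEM/MEM
3. st @i3  | no-port MEM/MEM
4. ld;beq @i4/i5  | pair
5. or @i6  | RAW r3
6. and;sub @i7/i8  | pair
7. st @i9  | tail

ISSUED = 6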